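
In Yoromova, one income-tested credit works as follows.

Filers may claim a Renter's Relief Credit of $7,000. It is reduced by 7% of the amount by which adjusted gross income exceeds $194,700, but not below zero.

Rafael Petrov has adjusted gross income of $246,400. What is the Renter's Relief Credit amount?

$3,381

Renter's Relief Credit: 7% of the $51,700 excess over $194,700 is $3,619; credit = $7,000 − $3,619 = $3,381.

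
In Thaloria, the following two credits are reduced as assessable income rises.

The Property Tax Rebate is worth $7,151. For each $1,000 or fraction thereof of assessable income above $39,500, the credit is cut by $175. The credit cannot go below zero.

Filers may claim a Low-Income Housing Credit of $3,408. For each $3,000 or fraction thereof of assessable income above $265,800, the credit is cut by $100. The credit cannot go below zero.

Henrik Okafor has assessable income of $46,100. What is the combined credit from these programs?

Property Tax Rebate: income exceeds $39,500 by $6,600, which is 7 full-or-partial $1,000 increments; reduction = 7 × $175 = $1,225, leaving $5,926.
Low-Income Housing Credit: $46,100 is at or below the $265,800 threshold, so the full $3,408 applies.
Total: $5,926 + $3,408 = $9,334.

$9,334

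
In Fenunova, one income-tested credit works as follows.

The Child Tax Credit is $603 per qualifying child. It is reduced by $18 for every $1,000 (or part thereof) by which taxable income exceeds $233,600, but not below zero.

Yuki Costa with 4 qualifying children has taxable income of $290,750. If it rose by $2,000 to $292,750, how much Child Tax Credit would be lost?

At $290,750 — base = 4 × $603 = $2,412. income exceeds $233,600 by $57,150, which is 58 full-or-partial $1,000 increments; reduction = 58 × $18 = $1,044, leaving $1,368.
At $292,750 — base = 4 × $603 = $2,412. income exceeds $233,600 by $59,150, which is 60 full-or-partial $1,000 increments; reduction = 60 × $18 = $1,080, leaving $1,332.
Lost: $1,368 − $1,332 = $36.

$36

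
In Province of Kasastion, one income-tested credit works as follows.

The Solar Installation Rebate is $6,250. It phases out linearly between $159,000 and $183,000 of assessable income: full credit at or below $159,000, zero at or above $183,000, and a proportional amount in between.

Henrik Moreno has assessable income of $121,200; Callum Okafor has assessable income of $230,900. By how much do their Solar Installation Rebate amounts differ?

Henrik ($121,200): Solar Installation Rebate: $121,200 is at or below the $159,000 threshold, so the full $6,250 applies.
Callum ($230,900): Solar Installation Rebate: $230,900 is at or above $183,000, so the credit is $0.
Difference: |$6,250 − $0| = $6,250.

$6,250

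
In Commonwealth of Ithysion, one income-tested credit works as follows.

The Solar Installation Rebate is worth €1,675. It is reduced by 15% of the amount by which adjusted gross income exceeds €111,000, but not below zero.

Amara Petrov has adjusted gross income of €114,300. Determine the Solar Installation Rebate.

€1,180

Solar Installation Rebate: 15% of the €3,300 excess over €111,000 is €495; credit = €1,675 − €495 = €1,180.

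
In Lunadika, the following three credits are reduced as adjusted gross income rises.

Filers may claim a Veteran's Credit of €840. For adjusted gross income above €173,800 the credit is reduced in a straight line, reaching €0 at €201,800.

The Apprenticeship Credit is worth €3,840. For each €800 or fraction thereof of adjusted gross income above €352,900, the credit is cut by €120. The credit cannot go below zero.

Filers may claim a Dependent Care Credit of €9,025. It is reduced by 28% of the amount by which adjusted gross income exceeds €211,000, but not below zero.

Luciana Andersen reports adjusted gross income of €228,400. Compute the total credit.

Veteran's Credit: €228,400 is at or above €201,800, so the credit is €0.
Apprenticeship Credit: €228,400 is at or below the €352,900 threshold, so the full €3,840 applies.
Dependent Care Credit: 28% of the €17,400 excess over €211,000 is €4,872; credit = €9,025 − €4,872 = €4,153.
Total: €0 + €3,840 + €4,153 = €7,993.

€7,993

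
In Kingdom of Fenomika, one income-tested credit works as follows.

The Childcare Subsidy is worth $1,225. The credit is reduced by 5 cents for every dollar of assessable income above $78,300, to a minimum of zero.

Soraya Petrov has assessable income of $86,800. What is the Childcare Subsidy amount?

$800

Childcare Subsidy: 5% of the $8,500 excess over $78,300 is $425; credit = $1,225 − $425 = $800.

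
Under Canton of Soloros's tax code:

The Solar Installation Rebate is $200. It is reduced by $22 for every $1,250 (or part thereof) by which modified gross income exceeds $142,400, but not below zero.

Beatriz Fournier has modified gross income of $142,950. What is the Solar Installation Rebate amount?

Solar Installation Rebate: income exceeds $142,400 by $550, which is 1 full-or-partial $1,250 increment; reduction = 1 × $22 = $22, leaving $178.

$178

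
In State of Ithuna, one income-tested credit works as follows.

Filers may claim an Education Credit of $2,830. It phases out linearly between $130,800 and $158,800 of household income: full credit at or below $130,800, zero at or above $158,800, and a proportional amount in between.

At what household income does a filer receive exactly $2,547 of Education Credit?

$2,547 is 2,547/2,830 of the full $2,830, so 283/2,830 of the $28,000 range has been used: income = $130,800 + $28,000 × 283/2,830 = $133,600.

$133,600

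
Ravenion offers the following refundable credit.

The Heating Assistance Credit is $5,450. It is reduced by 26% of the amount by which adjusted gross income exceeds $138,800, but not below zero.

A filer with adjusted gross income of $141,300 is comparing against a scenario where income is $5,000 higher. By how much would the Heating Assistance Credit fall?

At $141,300 — 26% of the $2,500 excess over $138,800 is $650; credit = $5,450 − $650 = $4,800.
At $146,300 — 26% of the $7,500 excess over $138,800 is $1,950; credit = $5,450 − $1,950 = $3,500.
Lost: $4,800 − $3,500 = $1,300.

$1,300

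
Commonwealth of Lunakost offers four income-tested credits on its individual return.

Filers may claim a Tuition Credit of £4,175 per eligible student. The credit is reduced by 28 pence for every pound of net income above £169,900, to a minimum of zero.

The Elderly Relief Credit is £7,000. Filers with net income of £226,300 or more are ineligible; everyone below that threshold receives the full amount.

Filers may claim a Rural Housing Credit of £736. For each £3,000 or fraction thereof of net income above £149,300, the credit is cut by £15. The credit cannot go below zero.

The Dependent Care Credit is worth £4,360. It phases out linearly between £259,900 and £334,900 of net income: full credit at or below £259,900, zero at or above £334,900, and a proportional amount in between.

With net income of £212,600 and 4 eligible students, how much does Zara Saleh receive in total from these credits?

£16,510

Tuition Credit: base = 4 × £4,175 = £16,700. 28% of the £42,700 excess over £169,900 is £11,956; credit = £16,700 − £11,956 = £4,744.
Elderly Relief Credit: £212,600 is below the £226,300 cutoff, so the full £7,000 applies.
Rural Housing Credit: income exceeds £149,300 by £63,300, which is 22 full-or-partial £3,000 increments; reduction = 22 × £15 = £330, leaving £406.
Dependent Care Credit: £212,600 is at or below the £259,900 threshold, so the full £4,360 applies.
Total: £4,744 + £7,000 + £406 + £4,360 = £16,510.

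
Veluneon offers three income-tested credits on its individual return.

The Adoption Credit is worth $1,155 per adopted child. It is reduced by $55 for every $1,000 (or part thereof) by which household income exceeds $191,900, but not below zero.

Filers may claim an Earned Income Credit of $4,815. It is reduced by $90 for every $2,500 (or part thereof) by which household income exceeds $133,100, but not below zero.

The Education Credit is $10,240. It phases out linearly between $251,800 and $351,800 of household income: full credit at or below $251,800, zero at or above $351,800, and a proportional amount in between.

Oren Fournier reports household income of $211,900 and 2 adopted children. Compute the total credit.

Adoption Credit: base = 2 × $1,155 = $2,310. income exceeds $191,900 by $20,000, which is 20 full-or-partial $1,000 increments; reduction = 20 × $55 = $1,100, leaving $1,210.
Earned Income Credit: income exceeds $133,100 by $78,800, which is 32 full-or-partial $2,500 increments; reduction = 32 × $90 = $2,880, leaving $1,935.
Education Credit: $211,900 is at or below the $251,800 threshold, so the full $10,240 applies.
Total: $1,210 + $1,935 + $10,240 = $13,385.

$13,385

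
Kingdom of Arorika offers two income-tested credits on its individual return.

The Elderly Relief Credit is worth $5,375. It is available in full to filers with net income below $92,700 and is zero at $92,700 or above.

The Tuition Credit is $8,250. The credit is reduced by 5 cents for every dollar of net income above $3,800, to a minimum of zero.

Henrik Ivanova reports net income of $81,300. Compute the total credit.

$9,750

Elderly Relief Credit: $81,300 is below the $92,700 cutoff, so the full $5,375 applies.
Tuition Credit: 5% of the $77,500 excess over $3,800 is $3,875; credit = $8,250 − $3,875 = $4,375.
Total: $5,375 + $4,375 = $9,750.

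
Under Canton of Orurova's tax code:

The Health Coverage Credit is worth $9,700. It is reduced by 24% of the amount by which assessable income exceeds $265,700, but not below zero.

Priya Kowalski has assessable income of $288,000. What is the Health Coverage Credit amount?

$4,348

Health Coverage Credit: 24% of the $22,300 excess over $265,700 is $5,352; credit = $9,700 − $5,352 = $4,348.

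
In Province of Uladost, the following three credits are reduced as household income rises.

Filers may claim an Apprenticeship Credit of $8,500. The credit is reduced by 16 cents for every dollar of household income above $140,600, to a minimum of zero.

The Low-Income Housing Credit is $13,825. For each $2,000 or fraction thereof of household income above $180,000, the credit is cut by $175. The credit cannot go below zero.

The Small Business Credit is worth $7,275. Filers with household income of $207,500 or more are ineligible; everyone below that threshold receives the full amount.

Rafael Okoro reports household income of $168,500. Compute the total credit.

Apprenticeship Credit: 16% of the $27,900 excess over $140,600 is $4,464; credit = $8,500 − $4,464 = $4,036.
Low-Income Housing Credit: $168,500 is at or below the $180,000 threshold, so the full $13,825 applies.
Small Business Credit: $168,500 is below the $207,500 cutoff, so the full $7,275 applies.
Total: $4,036 + $13,825 + $7,275 = $25,136.

$25,136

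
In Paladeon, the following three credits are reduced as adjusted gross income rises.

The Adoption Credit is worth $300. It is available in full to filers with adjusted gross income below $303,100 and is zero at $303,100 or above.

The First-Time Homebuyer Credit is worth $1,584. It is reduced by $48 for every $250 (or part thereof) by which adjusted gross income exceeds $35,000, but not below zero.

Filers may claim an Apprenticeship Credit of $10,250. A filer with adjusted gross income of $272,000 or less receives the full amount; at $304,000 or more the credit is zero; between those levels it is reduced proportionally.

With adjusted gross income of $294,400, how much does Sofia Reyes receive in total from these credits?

Adoption Credit: $294,400 is below the $303,100 cutoff, so the full $300 applies.
First-Time Homebuyer Credit: income exceeds $35,000 by $259,400 → 1038 increments × $48 = $49,824 ≥ base, so the credit is $0.
Apprenticeship Credit: $294,400 is $22,400 into a $32,000 phase-out range, leaving 9,600/32,000 of the credit: $10,250 × 9,600/32,000 = $3,075.
Total: $300 + $0 + $3,075 = $3,375.

$3,375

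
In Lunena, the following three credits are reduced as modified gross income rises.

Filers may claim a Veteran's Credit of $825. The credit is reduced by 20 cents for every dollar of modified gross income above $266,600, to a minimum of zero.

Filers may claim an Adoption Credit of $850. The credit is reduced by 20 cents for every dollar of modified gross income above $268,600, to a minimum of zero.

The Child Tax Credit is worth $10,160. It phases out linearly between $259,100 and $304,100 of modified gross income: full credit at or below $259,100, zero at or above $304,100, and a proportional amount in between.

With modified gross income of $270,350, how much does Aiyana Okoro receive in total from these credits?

Veteran's Credit: 20% of the $3,750 excess over $266,600 is $750; credit = $825 − $750 = $75.
Adoption Credit: 20% of the $1,750 excess over $268,600 is $350; credit = $850 − $350 = $500.
Child Tax Credit: $270,350 is $11,250 into a $45,000 phase-out range, leaving 33,750/45,000 of the credit: $10,160 × 33,750/45,000 = $7,620.
Total: $75 + $500 + $7,620 = $8,195.

$8,195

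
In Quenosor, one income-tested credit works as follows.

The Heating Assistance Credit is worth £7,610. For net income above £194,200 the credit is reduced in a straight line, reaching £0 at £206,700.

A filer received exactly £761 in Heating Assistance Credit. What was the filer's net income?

£205,450

£761 is 761/7,610 of the full £7,610, so 6,849/7,610 of the £12,500 range has been used: income = £194,200 + £12,500 × 6,849/7,610 = £205,450.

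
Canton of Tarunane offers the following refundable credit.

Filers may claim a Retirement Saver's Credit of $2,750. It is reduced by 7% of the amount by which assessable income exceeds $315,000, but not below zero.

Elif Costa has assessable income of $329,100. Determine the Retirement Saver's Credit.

Retirement Saver's Credit: 7% of the $14,100 excess over $315,000 is $987; credit = $2,750 − $987 = $1,763.

$1,763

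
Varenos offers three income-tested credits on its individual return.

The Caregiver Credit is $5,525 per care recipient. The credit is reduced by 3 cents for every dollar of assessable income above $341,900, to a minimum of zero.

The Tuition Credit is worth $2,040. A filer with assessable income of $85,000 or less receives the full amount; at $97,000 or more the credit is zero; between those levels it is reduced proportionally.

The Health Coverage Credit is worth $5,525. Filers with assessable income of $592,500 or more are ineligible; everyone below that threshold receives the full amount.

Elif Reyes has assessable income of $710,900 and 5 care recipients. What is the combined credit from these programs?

$16,555

Caregiver Credit: base = 5 × $5,525 = $27,625. 3% of the $369,000 excess over $341,900 is $11,070; credit = $27,625 − $11,070 = $16,555.
Tuition Credit: $710,900 is at or above $97,000, so the credit is $0.
Health Coverage Credit: $710,900 meets or exceeds the $592,500 cutoff, so the credit is $0.
Total: $16,555 + $0 + $0 = $16,555.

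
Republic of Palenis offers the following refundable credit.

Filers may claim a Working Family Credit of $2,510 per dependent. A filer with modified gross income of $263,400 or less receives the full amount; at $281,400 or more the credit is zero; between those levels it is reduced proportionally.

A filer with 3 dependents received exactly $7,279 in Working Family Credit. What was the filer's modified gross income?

Full credit = 3 × $2,510 = $7,530.
$7,279 is 7,279/7,530 of the full $7,530, so 251/7,530 of the $18,000 range has been used: income = $263,400 + $18,000 × 251/7,530 = $264,000.

$264,000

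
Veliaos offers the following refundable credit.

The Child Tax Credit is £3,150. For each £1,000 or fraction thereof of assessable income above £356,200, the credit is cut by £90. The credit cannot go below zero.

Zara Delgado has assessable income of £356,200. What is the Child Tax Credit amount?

£3,150

Child Tax Credit: £356,200 is at or below the £356,200 threshold, so the full £3,150 applies.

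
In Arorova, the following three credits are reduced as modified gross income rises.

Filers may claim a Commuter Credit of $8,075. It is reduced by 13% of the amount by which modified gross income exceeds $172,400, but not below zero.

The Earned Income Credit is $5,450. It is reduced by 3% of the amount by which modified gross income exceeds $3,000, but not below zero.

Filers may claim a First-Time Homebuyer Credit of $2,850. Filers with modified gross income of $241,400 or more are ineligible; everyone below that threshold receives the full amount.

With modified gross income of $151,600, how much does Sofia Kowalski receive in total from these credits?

Commuter Credit: $151,600 is at or below the $172,400 threshold, so the full $8,075 applies.
Earned Income Credit: 3% of the $148,600 excess over $3,000 is $4,458; credit = $5,450 − $4,458 = $992.
First-Time Homebuyer Credit: $151,600 is below the $241,400 cutoff, so the full $2,850 applies.
Total: $8,075 + $992 + $2,850 = $11,917.

$11,917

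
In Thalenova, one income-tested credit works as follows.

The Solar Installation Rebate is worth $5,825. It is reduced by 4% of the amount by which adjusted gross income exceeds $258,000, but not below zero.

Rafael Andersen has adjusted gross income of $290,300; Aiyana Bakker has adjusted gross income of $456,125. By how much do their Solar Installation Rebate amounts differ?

Rafael ($290,300): Solar Installation Rebate: 4% of the $32,300 excess over $258,000 is $1,292; credit = $5,825 − $1,292 = $4,533.
Aiyana ($456,125): Solar Installation Rebate: 4% of the $198,125 excess over $258,000 is $7,925 ≥ base, so the credit is $0.
Difference: |$4,533 − $0| = $4,533.

$4,533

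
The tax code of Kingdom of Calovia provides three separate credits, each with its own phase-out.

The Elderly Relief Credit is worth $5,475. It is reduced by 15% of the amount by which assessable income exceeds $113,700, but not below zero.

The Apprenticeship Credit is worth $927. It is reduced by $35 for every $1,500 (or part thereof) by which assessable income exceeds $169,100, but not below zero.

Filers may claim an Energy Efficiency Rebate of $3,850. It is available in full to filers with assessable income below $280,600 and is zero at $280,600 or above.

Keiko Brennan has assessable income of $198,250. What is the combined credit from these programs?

$4,077

Elderly Relief Credit: 15% of the $84,550 excess over $113,700 is $12,682.50 ≥ base, so the credit is $0.
Apprenticeship Credit: income exceeds $169,100 by $29,150, which is 20 full-or-partial $1,500 increments; reduction = 20 × $35 = $700, leaving $227.
Energy Efficiency Rebate: $198,250 is below the $280,600 cutoff, so the full $3,850 applies.
Total: $0 + $227 + $3,850 = $4,077.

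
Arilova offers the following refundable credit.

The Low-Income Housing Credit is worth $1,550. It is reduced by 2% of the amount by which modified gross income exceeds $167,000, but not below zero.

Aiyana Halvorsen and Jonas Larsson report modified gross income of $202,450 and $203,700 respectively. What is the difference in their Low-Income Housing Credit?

Aiyana ($202,450): Low-Income Housing Credit: 2% of the $35,450 excess over $167,000 is $709; credit = $1,550 − $709 = $841.
Jonas ($203,700): Low-Income Housing Credit: 2% of the $36,700 excess over $167,000 is $734; credit = $1,550 − $734 = $816.
Difference: |$841 − $816| = $25.

$25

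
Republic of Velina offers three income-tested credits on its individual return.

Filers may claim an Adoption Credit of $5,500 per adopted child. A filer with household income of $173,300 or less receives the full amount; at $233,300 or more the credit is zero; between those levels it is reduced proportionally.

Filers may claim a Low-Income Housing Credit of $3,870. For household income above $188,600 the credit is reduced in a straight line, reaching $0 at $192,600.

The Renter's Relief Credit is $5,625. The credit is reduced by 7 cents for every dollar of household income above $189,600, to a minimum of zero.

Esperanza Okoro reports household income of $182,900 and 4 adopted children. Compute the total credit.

Adoption Credit: base = 4 × $5,500 = $22,000. $182,900 is $9,600 into a $60,000 phase-out range, leaving 50,400/60,000 of the credit: $22,000 × 50,400/60,000 = $18,480.
Low-Income Housing Credit: $182,900 is at or below the $188,600 threshold, so the full $3,870 applies.
Renter's Relief Credit: $182,900 is at or below the $189,600 threshold, so the full $5,625 applies.
Total: $18,480 + $3,870 + $5,625 = $27,975.

$27,975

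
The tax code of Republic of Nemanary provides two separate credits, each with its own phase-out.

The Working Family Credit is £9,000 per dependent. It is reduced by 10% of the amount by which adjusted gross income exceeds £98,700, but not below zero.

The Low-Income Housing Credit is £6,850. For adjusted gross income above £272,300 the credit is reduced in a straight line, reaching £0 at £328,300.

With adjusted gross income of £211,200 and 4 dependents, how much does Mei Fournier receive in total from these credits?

Working Family Credit: base = 4 × £9,000 = £36,000. 10% of the £112,500 excess over £98,700 is £11,250; credit = £36,000 − £11,250 = £24,750.
Low-Income Housing Credit: £211,200 is at or below the £272,300 threshold, so the full £6,850 applies.
Total: £24,750 + £6,850 = £31,600.

£31,600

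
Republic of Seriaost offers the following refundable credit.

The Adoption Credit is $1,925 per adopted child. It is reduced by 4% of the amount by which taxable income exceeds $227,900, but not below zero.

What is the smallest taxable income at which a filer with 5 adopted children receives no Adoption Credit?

$468,525

Full credit = 5 × $1,925 = $9,625.
The credit falls by 4% of each dollar above $227,900, so it reaches zero when the excess is $9,625 / 4% = $240,625: income = $227,900 + $240,625 = $468,525.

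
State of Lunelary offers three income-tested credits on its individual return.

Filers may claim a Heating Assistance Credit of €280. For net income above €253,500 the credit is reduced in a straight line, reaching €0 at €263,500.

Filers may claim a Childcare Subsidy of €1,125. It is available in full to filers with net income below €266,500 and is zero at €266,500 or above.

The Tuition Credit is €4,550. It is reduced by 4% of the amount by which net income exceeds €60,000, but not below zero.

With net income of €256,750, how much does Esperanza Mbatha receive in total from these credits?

€1,314

Heating Assistance Credit: €256,750 is €3,250 into a €10,000 phase-out range, leaving 6,750/10,000 of the credit: €280 × 6,750/10,000 = €189.
Childcare Subsidy: €256,750 is below the €266,500 cutoff, so the full €1,125 applies.
Tuition Credit: 4% of the €196,750 excess over €60,000 is €7,870 ≥ base, so the credit is €0.
Total: €189 + €1,125 + €0 = €1,314.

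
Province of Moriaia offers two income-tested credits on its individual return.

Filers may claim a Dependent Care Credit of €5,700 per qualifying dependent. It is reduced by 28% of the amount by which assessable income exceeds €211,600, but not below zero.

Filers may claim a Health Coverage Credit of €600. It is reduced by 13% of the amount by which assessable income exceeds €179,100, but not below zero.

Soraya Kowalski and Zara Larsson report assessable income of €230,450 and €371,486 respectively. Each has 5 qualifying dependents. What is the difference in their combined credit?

Soraya (€230,450): Dependent Care Credit: base = 5 × €5,700 = €28,500. 28% of the €18,850 excess over €211,600 is €5,278; credit = €28,500 − €5,278 = €23,222. Health Coverage Credit: 13% of the €51,350 excess over €179,100 is €6,675.50 ≥ base, so the credit is €0. total €23,222 + €0 = €23,222
Zara (€371,486): Dependent Care Credit: base = 5 × €5,700 = €28,500. 28% of the €159,886 excess over €211,600 is €44,768.08 ≥ base, so the credit is €0. Health Coverage Credit: 13% of the €192,386 excess over €179,100 is €25,010.18 ≥ base, so the credit is €0. total €0 + €0 = €0
Difference: |€23,222 − €0| = €23,222.

€23,222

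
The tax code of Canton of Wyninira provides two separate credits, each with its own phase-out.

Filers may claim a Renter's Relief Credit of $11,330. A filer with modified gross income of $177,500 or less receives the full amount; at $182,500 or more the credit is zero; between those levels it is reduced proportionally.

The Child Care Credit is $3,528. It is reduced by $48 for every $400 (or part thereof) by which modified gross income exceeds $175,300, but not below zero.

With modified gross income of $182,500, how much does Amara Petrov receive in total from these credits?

$2,664

Renter's Relief Credit: $182,500 is at or above $182,500, so the credit is $0.
Child Care Credit: income exceeds $175,300 by $7,200, which is 18 full-or-partial $400 increments; reduction = 18 × $48 = $864, leaving $2,664.
Total: $0 + $2,664 = $2,664.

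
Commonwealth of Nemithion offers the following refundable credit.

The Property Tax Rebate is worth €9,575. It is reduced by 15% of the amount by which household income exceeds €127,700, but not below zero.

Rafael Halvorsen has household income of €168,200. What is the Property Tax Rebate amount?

€3,500

Property Tax Rebate: 15% of the €40,500 excess over €127,700 is €6,075; credit = €9,575 − €6,075 = €3,500.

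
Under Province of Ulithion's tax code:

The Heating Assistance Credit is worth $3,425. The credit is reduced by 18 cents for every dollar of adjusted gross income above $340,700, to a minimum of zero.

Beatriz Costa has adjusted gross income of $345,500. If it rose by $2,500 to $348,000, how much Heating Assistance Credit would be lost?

$450

At $345,500 — 18% of the $4,800 excess over $340,700 is $864; credit = $3,425 − $864 = $2,561.
At $348,000 — 18% of the $7,300 excess over $340,700 is $1,314; credit = $3,425 − $1,314 = $2,111.
Lost: $2,561 − $2,111 = $450.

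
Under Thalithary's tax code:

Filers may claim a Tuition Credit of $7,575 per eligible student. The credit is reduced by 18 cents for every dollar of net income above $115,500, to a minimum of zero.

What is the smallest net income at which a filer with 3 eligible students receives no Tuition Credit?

Full credit = 3 × $7,575 = $22,725.
The credit falls by 18% of each dollar above $115,500, so it reaches zero when the excess is $22,725 / 18% = $126,250: income = $115,500 + $126,250 = $241,750.

$241,750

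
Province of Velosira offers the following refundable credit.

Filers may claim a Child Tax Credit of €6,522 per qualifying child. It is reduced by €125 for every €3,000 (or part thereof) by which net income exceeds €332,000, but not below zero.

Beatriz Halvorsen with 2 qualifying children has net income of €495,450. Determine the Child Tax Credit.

€6,169

Child Tax Credit: base = 2 × €6,522 = €13,044. income exceeds €332,000 by €163,450, which is 55 full-or-partial €3,000 increments; reduction = 55 × €125 = €6,875, leaving €6,169.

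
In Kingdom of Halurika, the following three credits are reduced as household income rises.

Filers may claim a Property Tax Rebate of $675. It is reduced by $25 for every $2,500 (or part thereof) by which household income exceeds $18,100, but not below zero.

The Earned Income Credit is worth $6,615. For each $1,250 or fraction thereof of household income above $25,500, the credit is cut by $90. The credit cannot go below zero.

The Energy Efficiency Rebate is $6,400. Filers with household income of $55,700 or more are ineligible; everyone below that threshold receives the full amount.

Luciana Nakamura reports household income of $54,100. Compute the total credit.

Property Tax Rebate: income exceeds $18,100 by $36,000, which is 15 full-or-partial $2,500 increments; reduction = 15 × $25 = $375, leaving $300.
Earned Income Credit: income exceeds $25,500 by $28,600, which is 23 full-or-partial $1,250 increments; reduction = 23 × $90 = $2,070, leaving $4,545.
Energy Efficiency Rebate: $54,100 is below the $55,700 cutoff, so the full $6,400 applies.
Total: $300 + $4,545 + $6,400 = $11,245.

$11,245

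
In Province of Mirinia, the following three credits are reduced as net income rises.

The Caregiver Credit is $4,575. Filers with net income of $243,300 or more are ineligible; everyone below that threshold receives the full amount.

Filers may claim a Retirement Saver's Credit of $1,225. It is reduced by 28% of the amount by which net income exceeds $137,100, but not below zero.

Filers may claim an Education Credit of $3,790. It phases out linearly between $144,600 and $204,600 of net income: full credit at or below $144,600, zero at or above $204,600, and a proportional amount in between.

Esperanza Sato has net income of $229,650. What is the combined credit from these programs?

$4,575

Caregiver Credit: $229,650 is below the $243,300 cutoff, so the full $4,575 applies.
Retirement Saver's Credit: 28% of the $92,550 excess over $137,100 is $25,914 ≥ base, so the credit is $0.
Education Credit: $229,650 is at or above $204,600, so the credit is $0.
Total: $4,575 + $0 + $0 = $4,575.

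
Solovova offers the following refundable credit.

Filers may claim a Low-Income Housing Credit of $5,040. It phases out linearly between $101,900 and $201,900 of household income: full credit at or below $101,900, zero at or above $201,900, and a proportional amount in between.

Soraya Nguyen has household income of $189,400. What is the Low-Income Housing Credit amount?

Low-Income Housing Credit: $189,400 is $87,500 into a $100,000 phase-out range, leaving 12,500/100,000 of the credit: $5,040 × 12,500/100,000 = $630.

$630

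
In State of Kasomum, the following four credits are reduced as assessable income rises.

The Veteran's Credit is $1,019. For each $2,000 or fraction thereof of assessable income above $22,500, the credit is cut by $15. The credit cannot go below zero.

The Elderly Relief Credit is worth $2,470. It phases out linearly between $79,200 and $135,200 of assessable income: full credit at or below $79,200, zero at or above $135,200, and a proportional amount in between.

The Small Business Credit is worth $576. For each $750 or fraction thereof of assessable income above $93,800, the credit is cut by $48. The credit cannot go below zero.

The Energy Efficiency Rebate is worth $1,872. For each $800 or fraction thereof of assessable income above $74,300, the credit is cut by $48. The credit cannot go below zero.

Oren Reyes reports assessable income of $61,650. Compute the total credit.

$5,637

Veteran's Credit: income exceeds $22,500 by $39,150, which is 20 full-or-partial $2,000 increments; reduction = 20 × $15 = $300, leaving $719.
Elderly Relief Credit: $61,650 is at or below the $79,200 threshold, so the full $2,470 applies.
Small Business Credit: $61,650 is at or below the $93,800 threshold, so the full $576 applies.
Energy Efficiency Rebate: $61,650 is at or below the $74,300 threshold, so the full $1,872 applies.
Total: $719 + $2,470 + $576 + $1,872 = $5,637.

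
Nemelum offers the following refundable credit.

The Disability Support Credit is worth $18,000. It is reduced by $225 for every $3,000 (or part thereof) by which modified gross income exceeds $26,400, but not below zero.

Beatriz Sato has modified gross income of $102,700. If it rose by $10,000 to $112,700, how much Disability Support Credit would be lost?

At $102,700 — income exceeds $26,400 by $76,300, which is 26 full-or-partial $3,000 increments; reduction = 26 × $225 = $5,850, leaving $12,150.
At $112,700 — income exceeds $26,400 by $86,300, which is 29 full-or-partial $3,000 increments; reduction = 29 × $225 = $6,525, leaving $11,475.
Lost: $12,150 − $11,475 = $675.

$675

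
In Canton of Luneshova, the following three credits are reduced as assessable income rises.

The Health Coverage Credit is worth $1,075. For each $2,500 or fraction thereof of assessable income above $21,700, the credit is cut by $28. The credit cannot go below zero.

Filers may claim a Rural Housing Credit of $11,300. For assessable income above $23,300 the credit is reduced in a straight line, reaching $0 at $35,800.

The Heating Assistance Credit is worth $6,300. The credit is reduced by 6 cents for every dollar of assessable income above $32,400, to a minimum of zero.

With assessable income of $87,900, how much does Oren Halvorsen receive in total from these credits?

$3,289

Health Coverage Credit: income exceeds $21,700 by $66,200, which is 27 full-or-partial $2,500 increments; reduction = 27 × $28 = $756, leaving $319.
Rural Housing Credit: $87,900 is at or above $35,800, so the credit is $0.
Heating Assistance Credit: 6% of the $55,500 excess over $32,400 is $3,330; credit = $6,300 − $3,330 = $2,970.
Total: $319 + $0 + $2,970 = $3,289.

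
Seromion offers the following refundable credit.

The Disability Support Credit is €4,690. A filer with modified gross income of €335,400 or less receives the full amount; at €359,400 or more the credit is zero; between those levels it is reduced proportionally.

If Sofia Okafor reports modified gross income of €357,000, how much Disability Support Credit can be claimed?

€469

Disability Support Credit: €357,000 is €21,600 into a €24,000 phase-out range, leaving 2,400/24,000 of the credit: €4,690 × 2,400/24,000 = €469.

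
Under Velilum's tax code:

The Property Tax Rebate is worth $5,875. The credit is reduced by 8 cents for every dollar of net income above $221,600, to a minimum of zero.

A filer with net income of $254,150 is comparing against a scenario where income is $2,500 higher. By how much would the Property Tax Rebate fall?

$200

At $254,150 — 8% of the $32,550 excess over $221,600 is $2,604; credit = $5,875 − $2,604 = $3,271.
At $256,650 — 8% of the $35,050 excess over $221,600 is $2,804; credit = $5,875 − $2,804 = $3,071.
Lost: $3,271 − $3,071 = $200.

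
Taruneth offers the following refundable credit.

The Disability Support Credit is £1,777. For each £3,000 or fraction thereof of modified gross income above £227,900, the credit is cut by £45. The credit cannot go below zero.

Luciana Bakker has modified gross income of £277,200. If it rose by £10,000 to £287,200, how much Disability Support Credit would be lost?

At £277,200 — income exceeds £227,900 by £49,300, which is 17 full-or-partial £3,000 increments; reduction = 17 × £45 = £765, leaving £1,012.
At £287,200 — income exceeds £227,900 by £59,300, which is 20 full-or-partial £3,000 increments; reduction = 20 × £45 = £900, leaving £877.
Lost: £1,012 − £877 = £135.

£135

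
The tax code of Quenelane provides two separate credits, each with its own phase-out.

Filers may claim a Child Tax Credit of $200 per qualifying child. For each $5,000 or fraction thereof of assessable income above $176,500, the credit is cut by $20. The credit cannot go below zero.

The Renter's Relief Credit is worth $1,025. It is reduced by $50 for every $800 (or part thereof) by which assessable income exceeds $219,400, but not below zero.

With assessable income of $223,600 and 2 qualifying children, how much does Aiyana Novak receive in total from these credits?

$925

Child Tax Credit: base = 2 × $200 = $400. income exceeds $176,500 by $47,100, which is 10 full-or-partial $5,000 increments; reduction = 10 × $20 = $200, leaving $200.
Renter's Relief Credit: income exceeds $219,400 by $4,200, which is 6 full-or-partial $800 increments; reduction = 6 × $50 = $300, leaving $725.
Total: $200 + $725 = $925.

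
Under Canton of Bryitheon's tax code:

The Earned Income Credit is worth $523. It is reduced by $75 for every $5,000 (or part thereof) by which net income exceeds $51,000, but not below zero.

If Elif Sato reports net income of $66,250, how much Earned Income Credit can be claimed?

$223

Earned Income Credit: income exceeds $51,000 by $15,250, which is 4 full-or-partial $5,000 increments; reduction = 4 × $75 = $300, leaving $223.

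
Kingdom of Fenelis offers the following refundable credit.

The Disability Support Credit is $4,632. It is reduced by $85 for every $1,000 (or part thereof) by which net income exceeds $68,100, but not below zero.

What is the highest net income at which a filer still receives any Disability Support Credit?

$122,100

After 54 increments the reduction is 54 × $85 = $4,590, leaving $42; one more increment wipes it out. Increment 54 ends at excess 54 × $1,000 = $54,000, so the highest qualifying income is $68,100 + $54,000 = $122,100.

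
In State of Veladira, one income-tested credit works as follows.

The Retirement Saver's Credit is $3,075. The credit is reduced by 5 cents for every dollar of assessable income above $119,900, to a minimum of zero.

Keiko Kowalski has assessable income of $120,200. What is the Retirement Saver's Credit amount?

$3,060

Retirement Saver's Credit: 5% of the $300 excess over $119,900 is $15; credit = $3,075 − $15 = $3,060.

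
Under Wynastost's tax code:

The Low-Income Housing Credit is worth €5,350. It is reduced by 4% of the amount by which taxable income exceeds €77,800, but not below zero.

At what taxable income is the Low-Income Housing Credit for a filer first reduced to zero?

The credit falls by 4% of each euro above €77,800, so it reaches zero when the excess is €5,350 / 4% = €133,750: income = €77,800 + €133,750 = €211,550.

€211,550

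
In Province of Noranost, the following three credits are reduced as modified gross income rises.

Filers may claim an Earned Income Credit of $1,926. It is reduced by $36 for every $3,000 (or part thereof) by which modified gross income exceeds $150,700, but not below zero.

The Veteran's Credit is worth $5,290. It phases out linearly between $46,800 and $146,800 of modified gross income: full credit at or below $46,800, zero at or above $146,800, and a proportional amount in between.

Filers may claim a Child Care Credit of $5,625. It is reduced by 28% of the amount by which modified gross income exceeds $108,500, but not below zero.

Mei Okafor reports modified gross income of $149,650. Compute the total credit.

Earned Income Credit: $149,650 is at or below the $150,700 threshold, so the full $1,926 applies.
Veteran's Credit: $149,650 is at or above $146,800, so the credit is $0.
Child Care Credit: 28% of the $41,150 excess over $108,500 is $11,522 ≥ base, so the credit is $0.
Total: $1,926 + $0 + $0 = $1,926.

$1,926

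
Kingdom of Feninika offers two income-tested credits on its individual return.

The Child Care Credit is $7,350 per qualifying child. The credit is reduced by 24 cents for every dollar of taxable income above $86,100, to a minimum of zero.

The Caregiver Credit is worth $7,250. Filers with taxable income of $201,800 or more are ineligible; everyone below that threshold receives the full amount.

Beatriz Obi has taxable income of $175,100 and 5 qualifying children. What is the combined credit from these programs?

Child Care Credit: base = 5 × $7,350 = $36,750. 24% of the $89,000 excess over $86,100 is $21,360; credit = $36,750 − $21,360 = $15,390.
Caregiver Credit: $175,100 is below the $201,800 cutoff, so the full $7,250 applies.
Total: $15,390 + $7,250 = $22,640.

$22,640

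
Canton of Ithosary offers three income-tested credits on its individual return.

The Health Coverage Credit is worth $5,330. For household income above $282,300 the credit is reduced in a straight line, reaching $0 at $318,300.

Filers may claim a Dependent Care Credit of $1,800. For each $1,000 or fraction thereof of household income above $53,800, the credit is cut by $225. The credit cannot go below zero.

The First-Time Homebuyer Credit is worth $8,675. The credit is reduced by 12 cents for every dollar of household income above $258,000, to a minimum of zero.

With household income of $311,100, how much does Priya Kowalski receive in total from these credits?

Health Coverage Credit: $311,100 is $28,800 into a $36,000 phase-out range, leaving 7,200/36,000 of the credit: $5,330 × 7,200/36,000 = $1,066.
Dependent Care Credit: income exceeds $53,800 by $257,300 → 258 increments × $225 = $58,050 ≥ base, so the credit is $0.
First-Time Homebuyer Credit: 12% of the $53,100 excess over $258,000 is $6,372; credit = $8,675 − $6,372 = $2,303.
Total: $1,066 + $0 + $2,303 = $3,369.

$3,369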